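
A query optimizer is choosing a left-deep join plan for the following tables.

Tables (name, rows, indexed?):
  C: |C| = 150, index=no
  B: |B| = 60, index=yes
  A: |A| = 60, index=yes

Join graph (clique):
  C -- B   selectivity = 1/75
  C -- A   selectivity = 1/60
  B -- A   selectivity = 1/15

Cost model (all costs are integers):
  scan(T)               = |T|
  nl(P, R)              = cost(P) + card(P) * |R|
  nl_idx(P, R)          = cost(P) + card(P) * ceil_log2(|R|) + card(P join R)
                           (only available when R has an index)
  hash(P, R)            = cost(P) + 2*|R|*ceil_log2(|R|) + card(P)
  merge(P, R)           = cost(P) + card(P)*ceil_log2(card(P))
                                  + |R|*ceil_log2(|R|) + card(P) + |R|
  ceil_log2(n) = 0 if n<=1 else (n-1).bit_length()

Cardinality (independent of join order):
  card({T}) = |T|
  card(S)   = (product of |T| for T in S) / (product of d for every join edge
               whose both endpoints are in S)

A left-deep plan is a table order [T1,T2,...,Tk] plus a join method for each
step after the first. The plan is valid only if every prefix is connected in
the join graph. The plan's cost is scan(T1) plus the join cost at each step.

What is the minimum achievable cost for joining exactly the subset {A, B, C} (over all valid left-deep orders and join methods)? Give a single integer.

1748

Selinger DP over subsets of {A,B,C}:
  {C}: scan cost=150, card=150
  {B}: scan cost=60, card=60
  {A}: scan cost=60, card=60
  {BC}: card=120; try (B,hash)→1020, (B,nl_idx)→1170, (C,merge)→1830, (B,merge)→1920, (C,hash)→2520, (C,nl)→9060 …(+1); best=1020 via (B,hash)
  {AC}: card=150; try (A,hash)→1020, (A,nl_idx)→1200, (C,merge)→1830, (A,merge)→1920, (C,hash)→2520, (C,nl)→9060 …(+1); best=1020 via (A,hash)
  {AB}: card=240; try (B,nl_idx)→660, (A,nl_idx)→660, (B,hash)→840, (A,hash)→840, (B,merge)→900, (A,merge)→900 …(+2); best=660 via (B,nl_idx)
  {ABC}: card=8; try (A,nl_idx)→1748, (A,hash)→1860, (B,hash)→1890, (B,nl_idx)→1928, (A,merge)→2400, (B,merge)→2790 …(+5); best=1748 via (A,nl_idx)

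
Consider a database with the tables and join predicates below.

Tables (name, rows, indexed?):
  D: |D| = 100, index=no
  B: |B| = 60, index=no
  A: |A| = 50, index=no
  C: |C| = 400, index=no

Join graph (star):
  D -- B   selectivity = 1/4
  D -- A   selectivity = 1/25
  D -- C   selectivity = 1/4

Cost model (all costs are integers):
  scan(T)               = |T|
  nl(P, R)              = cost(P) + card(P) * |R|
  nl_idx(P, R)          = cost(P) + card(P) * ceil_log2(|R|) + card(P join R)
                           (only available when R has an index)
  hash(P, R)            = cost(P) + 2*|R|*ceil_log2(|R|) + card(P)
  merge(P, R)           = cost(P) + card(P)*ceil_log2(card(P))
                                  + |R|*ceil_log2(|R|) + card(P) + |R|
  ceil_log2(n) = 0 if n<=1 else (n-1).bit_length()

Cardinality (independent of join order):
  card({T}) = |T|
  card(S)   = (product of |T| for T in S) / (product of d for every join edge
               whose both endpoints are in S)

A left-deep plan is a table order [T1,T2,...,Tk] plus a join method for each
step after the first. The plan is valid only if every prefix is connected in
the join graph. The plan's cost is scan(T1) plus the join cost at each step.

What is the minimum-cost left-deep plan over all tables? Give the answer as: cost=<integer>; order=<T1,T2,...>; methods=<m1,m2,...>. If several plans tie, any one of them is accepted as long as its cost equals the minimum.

Selinger DP (subsets sized 1..n):
  {D}: scan cost=100, card=100
  {B}: scan cost=60, card=60
  {A}: scan cost=50, card=50
  {C}: scan cost=400, card=400
  {BD}: card=1500; try (B,hash)→920, (D,merge)→1280, (B,merge)→1320, (D,hash)→1520, (D,nl)→6060, (B,nl)→6100; best=920 via (B,hash)
  {AD}: card=200; try (A,hash)→800, (D,merge)→1200, (A,merge)→1250, (D,hash)→1500, (D,nl)→5050, (A,nl)→5100; best=800 via (A,hash)
  {CD}: card=10000; try (D,hash)→2200, (C,merge)→4900, (D,merge)→5200, (C,hash)→7400, (C,nl)→40100, (D,nl)→40400; best=2200 via (D,hash)
  {ABD}: card=3000; try (B,hash)→1720, (B,merge)→3020, (A,hash)→3020, (B,nl)→12800, (A,merge)→19270, (A,nl)→75920; best=1720 via (B,hash)
  {BCD}: card=150000; try (C,hash)→9620, (B,hash)→12920, (C,merge)→22920, (B,merge)→152620, (C,nl)→600920, (B,nl)→602200; best=9620 via (C,hash)
  {ACD}: card=20000; try (C,merge)→6600, (C,hash)→8200, (A,hash)→12800, (C,nl)→80800, (A,merge)→152550, (A,nl)→502200; best=6600 via (C,merge)
  {ABCD}: card=300000; try (C,hash)→11920, (B,hash)→27320, (C,merge)→44720, (A,hash)→160220, (B,merge)→327020, (C,nl)→1201720 …(+3); best=11920 via (C,hash)

cost=11920; order=D,A,B,C; methods=hash,hash,hash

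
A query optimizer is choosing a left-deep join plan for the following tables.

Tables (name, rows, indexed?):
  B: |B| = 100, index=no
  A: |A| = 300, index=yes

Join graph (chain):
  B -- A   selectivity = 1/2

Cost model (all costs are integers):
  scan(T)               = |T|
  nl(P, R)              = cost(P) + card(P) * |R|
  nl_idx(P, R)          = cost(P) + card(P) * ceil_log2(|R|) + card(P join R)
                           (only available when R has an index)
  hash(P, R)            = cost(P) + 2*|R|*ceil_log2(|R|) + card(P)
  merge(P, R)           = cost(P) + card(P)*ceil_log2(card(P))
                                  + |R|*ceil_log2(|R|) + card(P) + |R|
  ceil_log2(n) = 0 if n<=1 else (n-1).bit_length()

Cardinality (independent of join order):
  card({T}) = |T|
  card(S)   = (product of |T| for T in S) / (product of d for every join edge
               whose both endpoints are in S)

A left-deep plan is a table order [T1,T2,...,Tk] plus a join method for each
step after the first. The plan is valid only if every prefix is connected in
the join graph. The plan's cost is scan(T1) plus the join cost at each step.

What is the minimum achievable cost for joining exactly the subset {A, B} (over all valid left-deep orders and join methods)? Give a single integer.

2000

Selinger DP over subsets of {A,B}:
  {B}: scan cost=100, card=100
  {A}: scan cost=300, card=300
  {AB}: card=15000; try (B,hash)→2000, (A,merge)→3900, (B,merge)→4100, (A,hash)→5600, (A,nl_idx)→16000, (A,nl)→30100 …(+1); best=2000 via (B,hash)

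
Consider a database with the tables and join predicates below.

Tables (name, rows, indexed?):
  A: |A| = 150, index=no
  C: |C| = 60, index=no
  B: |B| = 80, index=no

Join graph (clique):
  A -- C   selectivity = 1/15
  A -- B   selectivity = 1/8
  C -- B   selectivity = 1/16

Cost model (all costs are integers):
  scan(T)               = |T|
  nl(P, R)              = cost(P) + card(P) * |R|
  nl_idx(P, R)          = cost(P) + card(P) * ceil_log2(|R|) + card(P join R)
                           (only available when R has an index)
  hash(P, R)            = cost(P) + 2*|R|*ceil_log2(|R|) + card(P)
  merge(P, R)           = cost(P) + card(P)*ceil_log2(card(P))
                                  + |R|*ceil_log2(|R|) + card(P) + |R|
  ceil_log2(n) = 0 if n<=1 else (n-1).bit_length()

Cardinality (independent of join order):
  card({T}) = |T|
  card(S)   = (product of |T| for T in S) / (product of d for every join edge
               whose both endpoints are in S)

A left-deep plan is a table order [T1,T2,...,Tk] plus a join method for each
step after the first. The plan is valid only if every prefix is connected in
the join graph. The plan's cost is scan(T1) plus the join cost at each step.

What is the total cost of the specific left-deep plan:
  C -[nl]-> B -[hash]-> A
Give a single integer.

7560

step 1: scan C: cost=60, card=60
step 2: join B via nl
    card(P join B) = 60*80/(16) = 300
    cost = 60 + 60*80 = 4860
step 3: join A via hash
    card(P join A) = 300*150/(15*8) = 375
    cost = 4860 + 2*150*8 + 300 = 7560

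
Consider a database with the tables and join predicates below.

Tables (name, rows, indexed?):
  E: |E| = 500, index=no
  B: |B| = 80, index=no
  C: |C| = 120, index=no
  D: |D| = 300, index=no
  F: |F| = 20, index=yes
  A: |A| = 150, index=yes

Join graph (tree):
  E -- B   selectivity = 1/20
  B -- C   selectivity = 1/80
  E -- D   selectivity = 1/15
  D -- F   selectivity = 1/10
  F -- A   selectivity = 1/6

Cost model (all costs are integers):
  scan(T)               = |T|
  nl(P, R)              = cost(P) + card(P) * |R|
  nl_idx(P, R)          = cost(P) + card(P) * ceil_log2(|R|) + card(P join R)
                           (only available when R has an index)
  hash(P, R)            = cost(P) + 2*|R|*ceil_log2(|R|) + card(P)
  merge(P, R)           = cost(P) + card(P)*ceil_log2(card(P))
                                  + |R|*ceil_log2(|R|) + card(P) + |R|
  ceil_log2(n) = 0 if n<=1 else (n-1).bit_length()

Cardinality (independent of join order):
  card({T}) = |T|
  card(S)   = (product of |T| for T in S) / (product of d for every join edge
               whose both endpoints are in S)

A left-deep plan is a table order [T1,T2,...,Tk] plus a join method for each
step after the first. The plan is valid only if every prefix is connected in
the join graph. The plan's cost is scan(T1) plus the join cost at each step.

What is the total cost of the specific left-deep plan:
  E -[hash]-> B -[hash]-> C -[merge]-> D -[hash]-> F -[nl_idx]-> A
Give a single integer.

step 1: scan E: cost=500, card=500
step 2: join B via hash
    card(P join B) = 500*80/(20) = 2000
    cost = 500 + 2*80*7 + 500 = 2120
step 3: join C via hash
    card(P join C) = 2000*120/(80) = 3000
    cost = 2120 + 2*120*7 + 2000 = 5800
step 4: join D via merge
    card(P join D) = 3000*300/(15) = 60000
    cost = 5800 + 3000*12 + 300*9 + 3000 + 300 = 47800
step 5: join F via hash
    card(P join F) = 60000*20/(10) = 120000
    cost = 47800 + 2*20*5 + 60000 = 108000
step 6: join A via nl_idx
    card(P join A) = 120000*150/(6) = 3000000
    cost = 108000 + 120000*8 + 3000000 = 4068000

4068000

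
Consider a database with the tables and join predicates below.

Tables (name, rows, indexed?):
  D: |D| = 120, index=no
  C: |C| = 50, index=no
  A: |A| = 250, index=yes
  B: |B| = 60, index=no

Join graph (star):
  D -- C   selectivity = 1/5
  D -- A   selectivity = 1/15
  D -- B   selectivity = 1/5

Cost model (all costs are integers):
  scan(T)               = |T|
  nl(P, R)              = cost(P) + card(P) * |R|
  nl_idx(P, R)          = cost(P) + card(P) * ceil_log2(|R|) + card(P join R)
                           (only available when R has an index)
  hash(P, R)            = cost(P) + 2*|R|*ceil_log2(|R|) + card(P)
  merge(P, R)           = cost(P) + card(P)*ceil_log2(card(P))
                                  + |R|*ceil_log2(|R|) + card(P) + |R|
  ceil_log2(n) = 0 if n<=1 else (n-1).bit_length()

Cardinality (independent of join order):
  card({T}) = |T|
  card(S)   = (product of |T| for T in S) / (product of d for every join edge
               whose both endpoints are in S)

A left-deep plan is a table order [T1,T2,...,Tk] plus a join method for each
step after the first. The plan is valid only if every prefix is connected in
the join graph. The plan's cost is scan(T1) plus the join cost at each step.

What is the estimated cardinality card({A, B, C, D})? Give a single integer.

Tables in S: A(250), B(60), C(50), D(120)
Edges inside S: D-C(d=5), D-A(d=15), D-B(d=5)
numerator = 250 * 60 * 50 * 120 = 90000000
denominator = 5 * 15 * 5 = 375
card(S) = 90000000 / 375 = 240000

240000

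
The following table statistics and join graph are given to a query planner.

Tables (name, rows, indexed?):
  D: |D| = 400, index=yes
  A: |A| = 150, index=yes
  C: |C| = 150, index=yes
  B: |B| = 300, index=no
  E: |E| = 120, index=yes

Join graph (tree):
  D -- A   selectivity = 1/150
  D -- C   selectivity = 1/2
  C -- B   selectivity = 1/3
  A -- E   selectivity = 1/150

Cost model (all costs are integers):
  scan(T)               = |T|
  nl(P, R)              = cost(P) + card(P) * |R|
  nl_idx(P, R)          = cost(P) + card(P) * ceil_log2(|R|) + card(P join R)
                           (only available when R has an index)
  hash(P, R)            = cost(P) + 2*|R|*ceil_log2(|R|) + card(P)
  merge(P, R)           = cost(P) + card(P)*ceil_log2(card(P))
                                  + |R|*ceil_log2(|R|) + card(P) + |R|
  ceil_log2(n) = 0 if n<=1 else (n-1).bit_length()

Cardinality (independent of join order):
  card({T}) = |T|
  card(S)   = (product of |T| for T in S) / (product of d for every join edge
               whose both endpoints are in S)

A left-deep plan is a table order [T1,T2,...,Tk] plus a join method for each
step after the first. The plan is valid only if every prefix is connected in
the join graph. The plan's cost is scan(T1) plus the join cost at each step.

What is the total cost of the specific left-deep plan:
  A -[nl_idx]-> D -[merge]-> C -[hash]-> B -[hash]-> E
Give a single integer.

step 1: scan A: cost=150, card=150
step 2: join D via nl_idx
    card(P join D) = 150*400/(150) = 400
    cost = 150 + 150*9 + 400 = 1900
step 3: join C via merge
    card(P join C) = 400*150/(2) = 30000
    cost = 1900 + 400*9 + 150*8 + 400 + 150 = 7250
step 4: join B via hash
    card(P join B) = 30000*300/(3) = 3000000
    cost = 7250 + 2*300*9 + 30000 = 42650
step 5: join E via hash
    card(P join E) = 3000000*120/(150) = 2400000
    cost = 42650 + 2*120*7 + 3000000 = 3044330

3044330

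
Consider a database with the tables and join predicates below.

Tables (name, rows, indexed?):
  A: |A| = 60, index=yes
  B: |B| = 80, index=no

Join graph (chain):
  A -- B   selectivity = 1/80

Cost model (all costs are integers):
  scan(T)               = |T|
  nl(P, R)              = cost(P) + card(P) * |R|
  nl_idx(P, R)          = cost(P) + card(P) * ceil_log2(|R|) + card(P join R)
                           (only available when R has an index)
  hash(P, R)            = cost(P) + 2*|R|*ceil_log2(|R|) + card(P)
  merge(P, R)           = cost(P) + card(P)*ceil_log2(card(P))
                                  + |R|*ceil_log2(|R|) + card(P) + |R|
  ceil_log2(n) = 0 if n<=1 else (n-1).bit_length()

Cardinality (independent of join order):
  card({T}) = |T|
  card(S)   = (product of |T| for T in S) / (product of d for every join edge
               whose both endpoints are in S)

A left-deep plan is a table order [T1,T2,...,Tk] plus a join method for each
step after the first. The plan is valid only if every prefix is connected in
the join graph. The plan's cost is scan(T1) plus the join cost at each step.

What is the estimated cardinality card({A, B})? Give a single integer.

60

Tables in S: A(60), B(80)
Edges inside S: A-B(d=80)
numerator = 60 * 80 = 4800
denominator = 80 = 80
card(S) = 4800 / 80 = 60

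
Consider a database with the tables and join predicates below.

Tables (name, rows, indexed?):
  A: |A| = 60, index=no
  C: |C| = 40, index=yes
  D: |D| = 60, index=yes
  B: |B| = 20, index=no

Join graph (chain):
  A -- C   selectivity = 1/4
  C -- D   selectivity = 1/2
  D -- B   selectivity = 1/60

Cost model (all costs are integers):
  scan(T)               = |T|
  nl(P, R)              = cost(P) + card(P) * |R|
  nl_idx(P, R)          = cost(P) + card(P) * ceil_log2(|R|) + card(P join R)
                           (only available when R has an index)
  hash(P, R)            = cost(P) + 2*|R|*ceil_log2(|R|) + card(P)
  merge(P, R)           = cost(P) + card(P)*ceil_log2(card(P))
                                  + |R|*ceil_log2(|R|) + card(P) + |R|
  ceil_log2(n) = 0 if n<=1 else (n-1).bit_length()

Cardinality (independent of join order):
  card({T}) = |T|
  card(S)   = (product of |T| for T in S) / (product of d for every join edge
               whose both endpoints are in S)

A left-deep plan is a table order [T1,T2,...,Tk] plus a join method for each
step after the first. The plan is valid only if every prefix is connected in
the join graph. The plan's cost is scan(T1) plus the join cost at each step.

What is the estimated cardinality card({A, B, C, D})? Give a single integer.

Tables in S: A(60), B(20), C(40), D(60)
Edges inside S: A-C(d=4), C-D(d=2), D-B(d=60)
numerator = 60 * 20 * 40 * 60 = 2880000
denominator = 4 * 2 * 60 = 480
card(S) = 2880000 / 480 = 6000

6000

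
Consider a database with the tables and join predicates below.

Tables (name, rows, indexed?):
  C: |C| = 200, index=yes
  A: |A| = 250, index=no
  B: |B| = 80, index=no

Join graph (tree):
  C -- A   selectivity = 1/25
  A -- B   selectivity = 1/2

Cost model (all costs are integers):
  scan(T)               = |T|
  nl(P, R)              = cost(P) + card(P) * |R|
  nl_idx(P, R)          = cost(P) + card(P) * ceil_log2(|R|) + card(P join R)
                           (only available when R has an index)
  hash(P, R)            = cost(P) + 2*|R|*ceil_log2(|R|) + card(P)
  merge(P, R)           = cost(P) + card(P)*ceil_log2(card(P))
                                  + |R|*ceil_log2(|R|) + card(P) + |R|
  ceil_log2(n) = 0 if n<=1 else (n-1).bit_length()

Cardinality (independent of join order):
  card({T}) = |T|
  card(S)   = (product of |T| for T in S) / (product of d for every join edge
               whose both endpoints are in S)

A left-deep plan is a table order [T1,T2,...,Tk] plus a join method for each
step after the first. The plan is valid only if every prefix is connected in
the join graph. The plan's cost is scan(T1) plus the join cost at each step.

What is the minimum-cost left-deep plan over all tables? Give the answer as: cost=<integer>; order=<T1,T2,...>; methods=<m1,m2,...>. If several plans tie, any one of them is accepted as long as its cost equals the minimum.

cost=6820; order=A,C,B; methods=hash,hash

Selinger DP (subsets sized 1..n):
  {C}: scan cost=200, card=200
  {A}: scan cost=250, card=250
  {B}: scan cost=80, card=80
  {AC}: card=2000; try (C,hash)→3700, (C,nl_idx)→4250, (A,merge)→4250, (C,merge)→4300, (A,hash)→4400, (A,nl)→50200 …(+1); best=3700 via (C,hash)
  {AB}: card=10000; try (B,hash)→1620, (A,merge)→2970, (B,merge)→3140, (A,hash)→4160, (A,nl)→20080, (B,nl)→20250; best=1620 via (B,hash)
  {ABC}: card=80000; try (B,hash)→6820, (C,hash)→14820, (B,merge)→28340, (C,merge)→153420, (C,nl_idx)→161620, (B,nl)→163700 …(+1); best=6820 via (B,hash)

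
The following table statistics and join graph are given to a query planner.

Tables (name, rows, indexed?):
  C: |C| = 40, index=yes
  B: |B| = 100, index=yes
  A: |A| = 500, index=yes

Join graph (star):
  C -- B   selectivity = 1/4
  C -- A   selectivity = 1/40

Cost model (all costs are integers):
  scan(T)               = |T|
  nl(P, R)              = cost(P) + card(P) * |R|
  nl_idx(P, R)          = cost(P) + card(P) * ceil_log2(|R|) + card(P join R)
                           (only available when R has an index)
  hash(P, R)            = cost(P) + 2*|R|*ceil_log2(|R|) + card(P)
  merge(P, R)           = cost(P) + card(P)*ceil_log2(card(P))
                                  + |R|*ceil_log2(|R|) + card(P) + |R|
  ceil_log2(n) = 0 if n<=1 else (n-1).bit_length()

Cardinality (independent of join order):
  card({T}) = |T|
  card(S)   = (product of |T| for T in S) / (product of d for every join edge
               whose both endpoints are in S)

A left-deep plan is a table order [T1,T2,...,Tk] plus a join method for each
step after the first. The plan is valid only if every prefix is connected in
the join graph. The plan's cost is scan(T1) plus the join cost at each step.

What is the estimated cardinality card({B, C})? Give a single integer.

1000

Tables in S: B(100), C(40)
Edges inside S: C-B(d=4)
numerator = 100 * 40 = 4000
denominator = 4 = 4
card(S) = 4000 / 4 = 1000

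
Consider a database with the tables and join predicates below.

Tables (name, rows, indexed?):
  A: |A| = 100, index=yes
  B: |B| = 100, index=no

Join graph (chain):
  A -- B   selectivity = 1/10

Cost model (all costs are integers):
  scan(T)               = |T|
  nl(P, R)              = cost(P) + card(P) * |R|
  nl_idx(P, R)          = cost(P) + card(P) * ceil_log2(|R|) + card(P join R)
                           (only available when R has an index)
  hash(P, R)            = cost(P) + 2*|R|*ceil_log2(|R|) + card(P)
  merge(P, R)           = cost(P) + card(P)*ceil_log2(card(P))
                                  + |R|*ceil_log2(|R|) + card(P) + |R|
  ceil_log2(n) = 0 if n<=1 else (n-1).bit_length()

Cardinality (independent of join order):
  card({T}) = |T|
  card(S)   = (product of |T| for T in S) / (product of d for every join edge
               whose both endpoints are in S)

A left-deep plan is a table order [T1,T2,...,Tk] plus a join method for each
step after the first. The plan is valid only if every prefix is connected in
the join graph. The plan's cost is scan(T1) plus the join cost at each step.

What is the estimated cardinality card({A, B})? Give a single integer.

Tables in S: A(100), B(100)
Edges inside S: A-B(d=10)
numerator = 100 * 100 = 10000
denominator = 10 = 10
card(S) = 10000 / 10 = 1000

1000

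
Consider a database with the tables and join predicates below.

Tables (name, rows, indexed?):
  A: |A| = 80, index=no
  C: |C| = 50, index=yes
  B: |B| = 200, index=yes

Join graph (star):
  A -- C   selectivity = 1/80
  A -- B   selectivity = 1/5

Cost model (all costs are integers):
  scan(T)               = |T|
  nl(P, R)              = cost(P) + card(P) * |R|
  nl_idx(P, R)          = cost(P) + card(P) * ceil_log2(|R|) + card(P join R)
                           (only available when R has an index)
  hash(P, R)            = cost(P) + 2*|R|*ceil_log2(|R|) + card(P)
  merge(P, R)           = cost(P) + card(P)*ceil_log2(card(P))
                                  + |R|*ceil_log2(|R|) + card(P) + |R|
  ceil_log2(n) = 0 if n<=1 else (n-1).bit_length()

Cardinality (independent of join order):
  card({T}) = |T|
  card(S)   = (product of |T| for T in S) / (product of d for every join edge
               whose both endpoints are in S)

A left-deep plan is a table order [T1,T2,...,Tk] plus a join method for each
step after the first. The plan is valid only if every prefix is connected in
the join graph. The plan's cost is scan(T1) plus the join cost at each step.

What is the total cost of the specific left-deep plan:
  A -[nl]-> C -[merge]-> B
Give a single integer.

6230

step 1: scan A: cost=80, card=80
step 2: join C via nl
    card(P join C) = 80*50/(80) = 50
    cost = 80 + 80*50 = 4080
step 3: join B via merge
    card(P join B) = 50*200/(5) = 2000
    cost = 4080 + 50*6 + 200*8 + 50 + 200 = 6230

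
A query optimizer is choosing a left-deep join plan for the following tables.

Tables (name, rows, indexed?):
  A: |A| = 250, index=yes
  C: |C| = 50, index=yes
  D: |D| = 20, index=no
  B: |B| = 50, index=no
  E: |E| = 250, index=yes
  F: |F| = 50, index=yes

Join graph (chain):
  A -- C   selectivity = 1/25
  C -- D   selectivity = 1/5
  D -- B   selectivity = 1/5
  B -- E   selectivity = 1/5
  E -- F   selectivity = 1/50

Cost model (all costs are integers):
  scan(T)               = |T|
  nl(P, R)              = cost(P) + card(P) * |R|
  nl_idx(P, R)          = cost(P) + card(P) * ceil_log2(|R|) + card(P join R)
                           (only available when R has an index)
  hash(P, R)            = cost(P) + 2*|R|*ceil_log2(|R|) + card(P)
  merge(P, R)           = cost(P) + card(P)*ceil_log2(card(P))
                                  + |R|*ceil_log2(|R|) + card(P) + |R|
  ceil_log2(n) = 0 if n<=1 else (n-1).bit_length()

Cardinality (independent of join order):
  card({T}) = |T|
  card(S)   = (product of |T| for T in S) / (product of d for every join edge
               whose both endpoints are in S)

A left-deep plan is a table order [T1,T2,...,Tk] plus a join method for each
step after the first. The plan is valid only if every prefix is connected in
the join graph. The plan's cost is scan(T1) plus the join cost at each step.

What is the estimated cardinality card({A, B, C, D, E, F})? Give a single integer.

Tables in S: A(250), B(50), C(50), D(20), E(250), F(50)
Edges inside S: A-C(d=25), C-D(d=5), D-B(d=5), B-E(d=5), E-F(d=50)
numerator = 250 * 50 * 50 * 20 * 250 * 50 = 156250000000
denominator = 25 * 5 * 5 * 5 * 50 = 156250
card(S) = 156250000000 / 156250 = 1000000

1000000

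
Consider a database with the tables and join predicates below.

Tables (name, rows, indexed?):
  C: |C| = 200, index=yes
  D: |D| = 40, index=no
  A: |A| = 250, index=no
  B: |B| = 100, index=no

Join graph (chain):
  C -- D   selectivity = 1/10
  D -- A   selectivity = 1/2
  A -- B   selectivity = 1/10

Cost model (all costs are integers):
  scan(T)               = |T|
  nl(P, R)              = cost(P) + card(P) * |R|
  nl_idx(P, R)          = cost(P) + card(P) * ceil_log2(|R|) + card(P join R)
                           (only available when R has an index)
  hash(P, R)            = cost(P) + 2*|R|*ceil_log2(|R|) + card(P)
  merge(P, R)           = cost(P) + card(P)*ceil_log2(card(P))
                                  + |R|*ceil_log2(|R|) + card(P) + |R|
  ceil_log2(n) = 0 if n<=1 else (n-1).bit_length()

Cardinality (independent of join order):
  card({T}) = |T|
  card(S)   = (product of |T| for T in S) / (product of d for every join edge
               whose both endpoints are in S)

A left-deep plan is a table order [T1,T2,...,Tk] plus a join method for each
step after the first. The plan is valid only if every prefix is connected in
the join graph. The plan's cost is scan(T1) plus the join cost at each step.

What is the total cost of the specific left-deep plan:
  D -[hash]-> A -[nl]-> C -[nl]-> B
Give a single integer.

11004080

step 1: scan D: cost=40, card=40
step 2: join A via hash
    card(P join A) = 40*250/(2) = 5000
    cost = 40 + 2*250*8 + 40 = 4080
step 3: join C via nl
    card(P join C) = 5000*200/(10) = 100000
    cost = 4080 + 5000*200 = 1004080
step 4: join B via nl
    card(P join B) = 100000*100/(10) = 1000000
    cost = 1004080 + 100000*100 = 11004080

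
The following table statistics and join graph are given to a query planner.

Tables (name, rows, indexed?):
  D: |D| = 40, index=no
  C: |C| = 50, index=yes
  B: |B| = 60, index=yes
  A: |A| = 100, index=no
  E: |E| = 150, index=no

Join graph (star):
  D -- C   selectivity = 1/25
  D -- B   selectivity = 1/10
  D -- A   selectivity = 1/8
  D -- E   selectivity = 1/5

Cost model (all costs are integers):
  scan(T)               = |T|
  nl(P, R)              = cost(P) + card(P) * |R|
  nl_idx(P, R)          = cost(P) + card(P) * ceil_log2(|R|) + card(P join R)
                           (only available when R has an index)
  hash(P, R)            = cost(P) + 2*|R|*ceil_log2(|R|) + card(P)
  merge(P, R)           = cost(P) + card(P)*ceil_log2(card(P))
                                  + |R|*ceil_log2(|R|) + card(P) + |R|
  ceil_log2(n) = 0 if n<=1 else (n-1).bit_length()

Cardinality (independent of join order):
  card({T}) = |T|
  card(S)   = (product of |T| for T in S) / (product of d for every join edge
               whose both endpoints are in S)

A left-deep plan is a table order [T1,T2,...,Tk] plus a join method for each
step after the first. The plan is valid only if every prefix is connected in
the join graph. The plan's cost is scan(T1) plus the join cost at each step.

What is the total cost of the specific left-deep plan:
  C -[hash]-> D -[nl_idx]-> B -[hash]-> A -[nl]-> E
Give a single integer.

903420

step 1: scan C: cost=50, card=50
step 2: join D via hash
    card(P join D) = 50*40/(25) = 80
    cost = 50 + 2*40*6 + 50 = 580
step 3: join B via nl_idx
    card(P join B) = 80*60/(10) = 480
    cost = 580 + 80*6 + 480 = 1540
step 4: join A via hash
    card(P join A) = 480*100/(8) = 6000
    cost = 1540 + 2*100*7 + 480 = 3420
step 5: join E via nl
    card(P join E) = 6000*150/(5) = 180000
    cost = 3420 + 6000*150 = 903420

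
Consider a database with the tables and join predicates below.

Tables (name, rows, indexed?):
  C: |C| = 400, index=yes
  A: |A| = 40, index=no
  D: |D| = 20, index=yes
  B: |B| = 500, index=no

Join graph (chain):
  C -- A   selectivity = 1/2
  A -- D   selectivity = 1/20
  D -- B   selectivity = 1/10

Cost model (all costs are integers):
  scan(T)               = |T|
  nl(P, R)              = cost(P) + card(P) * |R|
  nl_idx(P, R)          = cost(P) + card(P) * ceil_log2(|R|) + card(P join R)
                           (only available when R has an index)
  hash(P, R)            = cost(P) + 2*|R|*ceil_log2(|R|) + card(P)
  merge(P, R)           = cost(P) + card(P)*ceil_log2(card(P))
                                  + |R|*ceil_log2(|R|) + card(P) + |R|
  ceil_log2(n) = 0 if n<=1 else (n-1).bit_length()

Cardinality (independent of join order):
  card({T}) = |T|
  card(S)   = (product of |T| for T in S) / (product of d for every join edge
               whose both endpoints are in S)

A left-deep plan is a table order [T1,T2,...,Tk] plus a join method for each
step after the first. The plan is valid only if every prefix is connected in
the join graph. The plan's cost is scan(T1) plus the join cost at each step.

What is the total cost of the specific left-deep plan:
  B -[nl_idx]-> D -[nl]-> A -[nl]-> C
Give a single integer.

844000

step 1: scan B: cost=500, card=500
step 2: join D via nl_idx
    card(P join D) = 500*20/(10) = 1000
    cost = 500 + 500*5 + 1000 = 4000
step 3: join A via nl
    card(P join A) = 1000*40/(20) = 2000
    cost = 4000 + 1000*40 = 44000
step 4: join C via nl
    card(P join C) = 2000*400/(2) = 400000
    cost = 44000 + 2000*400 = 844000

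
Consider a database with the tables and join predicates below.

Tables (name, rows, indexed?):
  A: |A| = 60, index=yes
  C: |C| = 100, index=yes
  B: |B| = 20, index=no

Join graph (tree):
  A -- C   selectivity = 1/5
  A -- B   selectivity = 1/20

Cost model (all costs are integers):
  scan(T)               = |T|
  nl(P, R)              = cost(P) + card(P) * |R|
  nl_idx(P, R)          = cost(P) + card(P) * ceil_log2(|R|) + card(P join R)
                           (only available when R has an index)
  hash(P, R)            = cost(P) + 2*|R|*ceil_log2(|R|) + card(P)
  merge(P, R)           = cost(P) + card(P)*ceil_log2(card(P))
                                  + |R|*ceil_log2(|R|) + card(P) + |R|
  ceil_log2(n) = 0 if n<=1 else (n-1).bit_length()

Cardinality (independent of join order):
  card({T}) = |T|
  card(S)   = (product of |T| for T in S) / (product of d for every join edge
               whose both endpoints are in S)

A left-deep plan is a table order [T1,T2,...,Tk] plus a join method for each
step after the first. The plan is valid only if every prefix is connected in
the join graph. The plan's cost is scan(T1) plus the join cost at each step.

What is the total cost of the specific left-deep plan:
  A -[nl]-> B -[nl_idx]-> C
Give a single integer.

2880

step 1: scan A: cost=60, card=60
step 2: join B via nl
    card(P join B) = 60*20/(20) = 60
    cost = 60 + 60*20 = 1260
step 3: join C via nl_idx
    card(P join C) = 60*100/(5) = 1200
    cost = 1260 + 60*7 + 1200 = 2880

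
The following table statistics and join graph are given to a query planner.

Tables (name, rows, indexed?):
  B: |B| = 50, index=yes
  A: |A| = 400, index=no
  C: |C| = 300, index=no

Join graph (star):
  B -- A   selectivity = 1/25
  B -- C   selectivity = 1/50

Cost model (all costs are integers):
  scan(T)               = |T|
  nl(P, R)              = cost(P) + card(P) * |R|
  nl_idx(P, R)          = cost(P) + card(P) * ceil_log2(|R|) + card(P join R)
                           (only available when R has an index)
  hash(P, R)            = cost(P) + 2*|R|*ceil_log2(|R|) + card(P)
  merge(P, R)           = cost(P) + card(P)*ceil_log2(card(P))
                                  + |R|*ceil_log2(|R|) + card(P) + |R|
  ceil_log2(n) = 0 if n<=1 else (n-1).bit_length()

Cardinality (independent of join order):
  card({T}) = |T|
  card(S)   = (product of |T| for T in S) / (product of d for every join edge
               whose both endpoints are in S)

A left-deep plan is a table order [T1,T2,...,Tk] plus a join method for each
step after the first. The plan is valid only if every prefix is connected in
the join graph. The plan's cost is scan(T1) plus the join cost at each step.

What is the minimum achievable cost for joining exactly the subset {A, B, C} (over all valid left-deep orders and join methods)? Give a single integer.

7600

Selinger DP over subsets of {A,B,C}:
  {B}: scan cost=50, card=50
  {A}: scan cost=400, card=400
  {C}: scan cost=300, card=300
  {AB}: card=800; try (B,hash)→1400, (B,nl_idx)→3600, (A,merge)→4400, (B,merge)→4750, (A,hash)→7300, (A,nl)→20050 …(+1); best=1400 via (B,hash)
  {BC}: card=300; try (B,hash)→1200, (B,nl_idx)→2400, (C,merge)→3400, (B,merge)→3650, (C,hash)→5500, (C,nl)→15050 …(+1); best=1200 via (B,hash)
  {ABC}: card=4800; try (C,hash)→7600, (A,merge)→8200, (A,hash)→8700, (C,merge)→13200, (A,nl)→121200, (C,nl)→241400; best=7600 via (C,hash)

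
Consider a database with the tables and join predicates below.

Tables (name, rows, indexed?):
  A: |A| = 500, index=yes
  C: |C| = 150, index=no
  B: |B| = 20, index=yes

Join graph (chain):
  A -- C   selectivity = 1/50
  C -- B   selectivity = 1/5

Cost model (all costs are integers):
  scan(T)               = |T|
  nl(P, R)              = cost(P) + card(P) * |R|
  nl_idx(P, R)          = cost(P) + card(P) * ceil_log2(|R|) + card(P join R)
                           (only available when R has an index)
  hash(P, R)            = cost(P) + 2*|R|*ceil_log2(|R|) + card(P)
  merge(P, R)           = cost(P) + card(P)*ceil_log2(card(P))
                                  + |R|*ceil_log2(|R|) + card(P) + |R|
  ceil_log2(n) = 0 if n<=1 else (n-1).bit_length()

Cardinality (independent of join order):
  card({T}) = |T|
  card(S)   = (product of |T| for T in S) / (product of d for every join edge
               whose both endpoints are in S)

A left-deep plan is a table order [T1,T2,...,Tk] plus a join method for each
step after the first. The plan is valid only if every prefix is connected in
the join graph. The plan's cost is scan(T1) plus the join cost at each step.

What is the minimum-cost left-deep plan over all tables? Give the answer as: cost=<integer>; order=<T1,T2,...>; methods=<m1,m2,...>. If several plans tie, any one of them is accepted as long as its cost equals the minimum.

cost=4700; order=C,A,B; methods=nl_idx,hash

Selinger DP (subsets sized 1..n):
  {A}: scan cost=500, card=500
  {C}: scan cost=150, card=150
  {B}: scan cost=20, card=20
  {AC}: card=1500; try (A,nl_idx)→3000, (C,hash)→3400, (A,merge)→6500, (C,merge)→6850, (A,hash)→9300, (A,nl)→75150 …(+1); best=3000 via (A,nl_idx)
  {BC}: card=600; try (B,hash)→500, (C,merge)→1490, (B,nl_idx)→1500, (B,merge)→1620, (C,hash)→2440, (C,nl)→3020 …(+1); best=500 via (B,hash)
  {ABC}: card=6000; try (B,hash)→4700, (A,hash)→10100, (A,nl_idx)→11900, (A,merge)→12100, (B,nl_idx)→16500, (B,merge)→21120 …(+2); best=4700 via (B,hash)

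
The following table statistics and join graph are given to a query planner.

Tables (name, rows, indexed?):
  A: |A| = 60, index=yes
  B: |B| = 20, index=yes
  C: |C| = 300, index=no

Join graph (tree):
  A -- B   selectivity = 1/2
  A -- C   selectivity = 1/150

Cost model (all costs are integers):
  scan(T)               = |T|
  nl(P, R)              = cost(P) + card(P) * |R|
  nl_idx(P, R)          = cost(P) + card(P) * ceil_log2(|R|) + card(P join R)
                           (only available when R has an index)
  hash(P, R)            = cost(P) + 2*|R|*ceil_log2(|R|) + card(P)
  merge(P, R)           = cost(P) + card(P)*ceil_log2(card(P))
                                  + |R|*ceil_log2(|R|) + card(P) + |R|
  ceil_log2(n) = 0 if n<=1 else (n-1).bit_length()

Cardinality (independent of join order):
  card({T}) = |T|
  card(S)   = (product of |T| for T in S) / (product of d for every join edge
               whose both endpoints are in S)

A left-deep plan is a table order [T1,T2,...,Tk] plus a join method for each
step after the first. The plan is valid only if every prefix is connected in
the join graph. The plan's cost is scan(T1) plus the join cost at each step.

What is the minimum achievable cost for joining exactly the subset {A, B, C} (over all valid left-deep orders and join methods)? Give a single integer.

Selinger DP over subsets of {A,B,C}:
  {A}: scan cost=60, card=60
  {B}: scan cost=20, card=20
  {C}: scan cost=300, card=300
  {AB}: card=600; try (B,hash)→320, (A,merge)→560, (B,merge)→600, (A,nl_idx)→740, (A,hash)→760, (B,nl_idx)→960 …(+2); best=320 via (B,hash)
  {AC}: card=120; try (A,hash)→1320, (A,nl_idx)→2220, (C,merge)→3480, (A,merge)→3720, (C,hash)→5520, (C,nl)→18060 …(+1); best=1320 via (A,hash)
  {ABC}: card=1200; try (B,hash)→1640, (B,merge)→2400, (B,nl_idx)→3120, (B,nl)→3720, (C,hash)→6320, (C,merge)→9920 …(+1); best=1640 via (B,hash)

1640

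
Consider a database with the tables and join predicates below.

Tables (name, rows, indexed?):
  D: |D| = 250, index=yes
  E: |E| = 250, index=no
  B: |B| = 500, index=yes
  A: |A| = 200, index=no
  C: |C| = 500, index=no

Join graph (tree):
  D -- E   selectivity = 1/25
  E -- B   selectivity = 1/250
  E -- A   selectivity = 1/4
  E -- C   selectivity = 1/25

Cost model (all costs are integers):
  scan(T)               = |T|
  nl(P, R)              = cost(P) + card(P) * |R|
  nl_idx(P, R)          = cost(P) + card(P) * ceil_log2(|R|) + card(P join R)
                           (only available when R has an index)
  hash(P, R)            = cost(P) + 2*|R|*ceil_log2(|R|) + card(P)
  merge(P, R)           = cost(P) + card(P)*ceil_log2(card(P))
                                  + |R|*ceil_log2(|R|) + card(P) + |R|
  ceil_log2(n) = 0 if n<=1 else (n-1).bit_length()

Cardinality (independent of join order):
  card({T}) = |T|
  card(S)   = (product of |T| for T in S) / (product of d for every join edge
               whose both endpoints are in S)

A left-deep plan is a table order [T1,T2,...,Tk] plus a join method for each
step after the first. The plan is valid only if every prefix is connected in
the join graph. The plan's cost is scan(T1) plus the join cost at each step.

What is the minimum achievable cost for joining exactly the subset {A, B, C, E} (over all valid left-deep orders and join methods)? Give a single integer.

Selinger DP over subsets of {A,B,C,E}:
  {E}: scan cost=250, card=250
  {B}: scan cost=500, card=500
  {A}: scan cost=200, card=200
  {C}: scan cost=500, card=500
  {BE}: card=500; try (B,nl_idx)→3000, (E,hash)→5000, (B,merge)→7500, (E,merge)→7750, (B,hash)→9500, (B,nl)→125250 …(+1); best=3000 via (B,nl_idx)
  {AE}: card=12500; try (A,hash)→3700, (E,merge)→4250, (A,merge)→4300, (E,hash)→4400, (E,nl)→50200, (A,nl)→50250; best=3700 via (A,hash)
  {CE}: card=5000; try (E,hash)→5000, (C,merge)→7500, (E,merge)→7750, (C,hash)→9500, (C,nl)→125250, (E,nl)→125500; best=5000 via (E,hash)
  {ABE}: card=25000; try (A,hash)→6700, (A,merge)→9800, (B,hash)→25200, (A,nl)→103000, (B,nl_idx)→141200, (B,merge)→196200 …(+1); best=6700 via (A,hash)
  {BCE}: card=10000; try (C,hash)→12500, (C,merge)→13000, (B,hash)→19000, (B,nl_idx)→60000, (B,merge)→80000, (C,nl)→253000 …(+1); best=12500 via (C,hash)
  {ACE}: card=250000; try (A,hash)→13200, (C,hash)→25200, (A,merge)→76800, (C,merge)→196200, (A,nl)→1005000, (C,nl)→6253700; best=13200 via (A,hash)
  {ABCE}: card=500000; try (A,hash)→25700, (C,hash)→40700, (A,merge)→164300, (B,hash)→272200, (C,merge)→411700, (A,nl)→2012500 …(+4); best=25700 via (A,hash)

25700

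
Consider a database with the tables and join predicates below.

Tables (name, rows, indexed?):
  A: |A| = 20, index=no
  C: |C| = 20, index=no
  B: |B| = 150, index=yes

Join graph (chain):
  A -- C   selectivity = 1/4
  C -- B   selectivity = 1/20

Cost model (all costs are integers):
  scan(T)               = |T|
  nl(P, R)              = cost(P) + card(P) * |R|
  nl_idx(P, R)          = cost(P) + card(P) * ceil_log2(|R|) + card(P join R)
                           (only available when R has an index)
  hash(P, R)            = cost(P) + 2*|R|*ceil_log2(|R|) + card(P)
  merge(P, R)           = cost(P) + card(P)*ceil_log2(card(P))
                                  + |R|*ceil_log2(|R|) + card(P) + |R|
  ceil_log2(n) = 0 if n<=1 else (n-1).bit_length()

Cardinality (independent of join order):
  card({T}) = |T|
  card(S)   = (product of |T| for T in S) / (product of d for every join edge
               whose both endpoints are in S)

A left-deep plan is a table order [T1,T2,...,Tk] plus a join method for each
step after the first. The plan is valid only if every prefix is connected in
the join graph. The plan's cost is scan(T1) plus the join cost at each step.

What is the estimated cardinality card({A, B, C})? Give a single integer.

750

Tables in S: A(20), B(150), C(20)
Edges inside S: A-C(d=4), C-B(d=20)
numerator = 20 * 150 * 20 = 60000
denominator = 4 * 20 = 80
card(S) = 60000 / 80 = 750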